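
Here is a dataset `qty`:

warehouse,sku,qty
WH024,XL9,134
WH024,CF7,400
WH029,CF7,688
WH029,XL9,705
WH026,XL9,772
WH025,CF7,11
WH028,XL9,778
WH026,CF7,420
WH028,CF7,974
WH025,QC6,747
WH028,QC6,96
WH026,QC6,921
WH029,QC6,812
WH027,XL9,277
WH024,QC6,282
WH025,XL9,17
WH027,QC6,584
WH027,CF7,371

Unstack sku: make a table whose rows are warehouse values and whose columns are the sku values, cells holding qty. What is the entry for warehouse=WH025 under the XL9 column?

Wide layout: rows indexed by warehouse, columns are the 3 distinct sku values (XL9, CF7, QC6).
Cell (warehouse=WH025, sku=XL9) draws from the long row where warehouse=WH025 and sku=XL9, which has qty=17.

17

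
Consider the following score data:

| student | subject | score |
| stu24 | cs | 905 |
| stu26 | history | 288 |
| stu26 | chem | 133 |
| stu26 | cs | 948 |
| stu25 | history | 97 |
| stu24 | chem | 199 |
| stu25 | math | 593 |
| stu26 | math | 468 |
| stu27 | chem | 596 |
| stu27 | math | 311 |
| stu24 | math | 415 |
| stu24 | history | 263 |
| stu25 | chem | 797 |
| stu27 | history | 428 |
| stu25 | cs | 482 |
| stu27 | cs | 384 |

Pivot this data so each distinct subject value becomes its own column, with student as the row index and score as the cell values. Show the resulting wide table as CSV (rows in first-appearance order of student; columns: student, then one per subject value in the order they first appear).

Columns: student plus the 4 distinct subject values (cs, history, chem, math).
For example, row stu24 column cs takes score=905 from the long row (stu24, cs).

student,cs,history,chem,math
stu24,905,263,199,415
stu26,948,288,133,468
stu25,482,97,797,593
stu27,384,428,596,311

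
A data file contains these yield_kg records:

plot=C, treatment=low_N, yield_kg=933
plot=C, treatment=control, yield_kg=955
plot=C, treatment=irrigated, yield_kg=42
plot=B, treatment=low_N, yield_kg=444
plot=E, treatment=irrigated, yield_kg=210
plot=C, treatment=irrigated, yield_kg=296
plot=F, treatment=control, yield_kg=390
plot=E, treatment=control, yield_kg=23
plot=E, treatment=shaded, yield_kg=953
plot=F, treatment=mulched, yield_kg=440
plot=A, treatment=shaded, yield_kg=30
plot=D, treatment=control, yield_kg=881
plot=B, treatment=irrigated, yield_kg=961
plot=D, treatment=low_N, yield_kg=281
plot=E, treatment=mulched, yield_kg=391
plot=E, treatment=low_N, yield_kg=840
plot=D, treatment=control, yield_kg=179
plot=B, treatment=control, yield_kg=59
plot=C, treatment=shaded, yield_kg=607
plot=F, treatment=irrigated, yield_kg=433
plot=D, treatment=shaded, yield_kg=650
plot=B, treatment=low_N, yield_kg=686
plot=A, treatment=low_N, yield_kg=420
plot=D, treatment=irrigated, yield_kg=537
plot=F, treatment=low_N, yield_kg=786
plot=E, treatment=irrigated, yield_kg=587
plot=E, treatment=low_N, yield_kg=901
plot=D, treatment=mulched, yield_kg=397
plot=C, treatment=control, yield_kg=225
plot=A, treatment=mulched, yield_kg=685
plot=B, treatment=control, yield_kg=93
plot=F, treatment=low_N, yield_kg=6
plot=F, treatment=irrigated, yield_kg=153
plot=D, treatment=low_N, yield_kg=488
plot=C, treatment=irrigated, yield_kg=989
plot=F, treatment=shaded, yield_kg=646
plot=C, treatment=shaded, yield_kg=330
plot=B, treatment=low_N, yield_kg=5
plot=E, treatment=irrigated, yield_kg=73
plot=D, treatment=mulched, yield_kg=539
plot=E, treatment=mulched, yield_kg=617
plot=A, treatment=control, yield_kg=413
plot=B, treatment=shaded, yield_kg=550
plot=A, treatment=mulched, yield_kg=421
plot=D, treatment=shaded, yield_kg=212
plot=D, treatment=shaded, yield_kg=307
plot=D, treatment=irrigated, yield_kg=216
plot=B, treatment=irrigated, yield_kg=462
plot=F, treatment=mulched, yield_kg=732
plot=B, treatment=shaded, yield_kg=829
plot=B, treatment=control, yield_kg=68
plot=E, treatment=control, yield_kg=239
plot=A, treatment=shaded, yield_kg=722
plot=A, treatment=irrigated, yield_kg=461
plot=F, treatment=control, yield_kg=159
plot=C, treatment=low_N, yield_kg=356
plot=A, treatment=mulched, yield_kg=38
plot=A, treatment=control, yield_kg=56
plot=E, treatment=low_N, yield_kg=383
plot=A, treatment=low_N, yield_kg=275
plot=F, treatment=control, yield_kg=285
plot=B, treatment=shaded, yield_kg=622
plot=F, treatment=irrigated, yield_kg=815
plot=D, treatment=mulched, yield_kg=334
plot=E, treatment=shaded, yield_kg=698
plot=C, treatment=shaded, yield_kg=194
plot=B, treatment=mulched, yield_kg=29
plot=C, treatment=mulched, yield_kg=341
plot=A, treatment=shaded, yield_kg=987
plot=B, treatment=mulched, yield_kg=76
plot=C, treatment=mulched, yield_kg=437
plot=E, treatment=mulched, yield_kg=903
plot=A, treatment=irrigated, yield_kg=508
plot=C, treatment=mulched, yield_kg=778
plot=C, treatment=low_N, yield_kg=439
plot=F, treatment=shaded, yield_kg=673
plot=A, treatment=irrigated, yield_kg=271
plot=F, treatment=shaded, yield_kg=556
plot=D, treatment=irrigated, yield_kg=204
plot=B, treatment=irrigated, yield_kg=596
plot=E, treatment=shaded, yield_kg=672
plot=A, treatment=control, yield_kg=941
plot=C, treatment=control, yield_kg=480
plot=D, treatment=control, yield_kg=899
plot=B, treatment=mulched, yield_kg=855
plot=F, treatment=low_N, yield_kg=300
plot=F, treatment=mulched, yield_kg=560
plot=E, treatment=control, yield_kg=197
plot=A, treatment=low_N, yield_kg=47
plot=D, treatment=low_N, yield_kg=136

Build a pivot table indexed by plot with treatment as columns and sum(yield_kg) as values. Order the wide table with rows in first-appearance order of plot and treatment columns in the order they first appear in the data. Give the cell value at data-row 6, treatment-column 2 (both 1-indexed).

1959

With rows in first-appearance order of plot, row 6 is plot=D. treatment columns in first-appearance order: low_N, control, irrigated, shaded, mulched; column 2 is control.
Long rows with plot=D, treatment=control: 881 + 179 + 899 = 1959.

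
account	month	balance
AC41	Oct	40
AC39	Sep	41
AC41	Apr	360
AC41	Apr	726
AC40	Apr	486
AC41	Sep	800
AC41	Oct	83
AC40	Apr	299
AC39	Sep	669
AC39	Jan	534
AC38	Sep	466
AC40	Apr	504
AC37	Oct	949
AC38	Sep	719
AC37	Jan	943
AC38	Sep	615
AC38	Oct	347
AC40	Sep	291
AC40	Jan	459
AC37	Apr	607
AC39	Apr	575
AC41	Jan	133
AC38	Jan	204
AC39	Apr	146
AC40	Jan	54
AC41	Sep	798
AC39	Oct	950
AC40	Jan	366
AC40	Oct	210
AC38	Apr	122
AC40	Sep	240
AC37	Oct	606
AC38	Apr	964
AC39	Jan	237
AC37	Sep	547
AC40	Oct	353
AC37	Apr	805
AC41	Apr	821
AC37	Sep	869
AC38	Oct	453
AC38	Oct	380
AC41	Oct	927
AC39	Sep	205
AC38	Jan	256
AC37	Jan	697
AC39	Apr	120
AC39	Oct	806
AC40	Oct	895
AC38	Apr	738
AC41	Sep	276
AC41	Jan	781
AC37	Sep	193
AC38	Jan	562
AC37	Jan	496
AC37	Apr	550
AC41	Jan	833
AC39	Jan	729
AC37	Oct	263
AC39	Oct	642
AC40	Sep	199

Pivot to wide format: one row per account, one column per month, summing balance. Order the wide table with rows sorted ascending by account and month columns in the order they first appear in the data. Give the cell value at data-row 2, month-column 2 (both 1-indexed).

1800

With rows sorted ascending by account, row 2 is account=AC38. month columns in first-appearance order: Oct, Sep, Apr, Jan; column 2 is Sep.
Long rows with account=AC38, month=Sep: 466 + 719 + 615 = 1800.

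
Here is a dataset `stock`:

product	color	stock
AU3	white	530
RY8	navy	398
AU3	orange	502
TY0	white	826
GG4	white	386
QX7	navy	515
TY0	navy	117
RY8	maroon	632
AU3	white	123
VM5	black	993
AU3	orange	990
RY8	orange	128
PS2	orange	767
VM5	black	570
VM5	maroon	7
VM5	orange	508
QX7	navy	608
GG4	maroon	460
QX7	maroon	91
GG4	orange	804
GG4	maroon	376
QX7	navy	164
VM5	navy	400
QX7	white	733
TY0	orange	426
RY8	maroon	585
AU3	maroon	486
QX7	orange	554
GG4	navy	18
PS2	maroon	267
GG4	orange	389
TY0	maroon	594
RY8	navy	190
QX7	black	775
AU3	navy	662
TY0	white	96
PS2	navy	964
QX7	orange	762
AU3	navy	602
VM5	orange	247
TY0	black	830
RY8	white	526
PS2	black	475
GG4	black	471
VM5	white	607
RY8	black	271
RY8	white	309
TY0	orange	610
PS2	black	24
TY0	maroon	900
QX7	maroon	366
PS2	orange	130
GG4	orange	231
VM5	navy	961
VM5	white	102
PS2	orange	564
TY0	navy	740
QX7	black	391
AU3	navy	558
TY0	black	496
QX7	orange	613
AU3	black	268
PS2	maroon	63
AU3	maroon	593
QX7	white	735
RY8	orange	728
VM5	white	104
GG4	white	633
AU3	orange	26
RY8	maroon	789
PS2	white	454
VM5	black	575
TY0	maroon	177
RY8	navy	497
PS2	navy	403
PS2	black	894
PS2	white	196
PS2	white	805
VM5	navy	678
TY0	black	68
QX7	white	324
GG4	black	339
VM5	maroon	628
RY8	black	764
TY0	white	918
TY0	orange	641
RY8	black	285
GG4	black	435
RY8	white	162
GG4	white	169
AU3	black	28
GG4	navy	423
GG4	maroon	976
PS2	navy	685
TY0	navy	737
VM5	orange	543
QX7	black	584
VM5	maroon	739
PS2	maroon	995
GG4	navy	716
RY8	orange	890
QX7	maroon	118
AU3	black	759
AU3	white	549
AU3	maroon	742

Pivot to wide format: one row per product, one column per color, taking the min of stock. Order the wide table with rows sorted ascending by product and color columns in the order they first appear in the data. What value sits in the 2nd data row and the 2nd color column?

18

With rows sorted ascending by product, row 2 is product=GG4. color columns in first-appearance order: white, navy, orange, maroon, black; column 2 is navy.
Long rows with product=GG4, color=navy: min(18, 423, 716) = 18.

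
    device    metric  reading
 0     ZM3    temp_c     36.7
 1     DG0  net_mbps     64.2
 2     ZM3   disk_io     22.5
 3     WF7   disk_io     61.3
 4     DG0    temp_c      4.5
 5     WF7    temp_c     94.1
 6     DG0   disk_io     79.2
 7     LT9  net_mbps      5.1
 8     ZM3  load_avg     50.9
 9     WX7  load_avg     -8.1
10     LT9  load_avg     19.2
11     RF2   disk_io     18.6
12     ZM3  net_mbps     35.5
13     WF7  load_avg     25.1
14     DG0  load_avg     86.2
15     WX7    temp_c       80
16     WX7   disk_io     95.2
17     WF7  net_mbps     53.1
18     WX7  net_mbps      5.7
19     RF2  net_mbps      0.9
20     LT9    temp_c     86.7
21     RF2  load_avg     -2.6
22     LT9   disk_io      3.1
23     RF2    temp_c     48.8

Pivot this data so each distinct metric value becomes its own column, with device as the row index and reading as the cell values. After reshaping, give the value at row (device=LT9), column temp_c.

Wide layout: rows indexed by device, columns are the 4 distinct metric values (temp_c, net_mbps, disk_io, load_avg).
Cell (device=LT9, metric=temp_c) draws from the long row where device=LT9 and metric=temp_c, which has reading=86.7.

86.7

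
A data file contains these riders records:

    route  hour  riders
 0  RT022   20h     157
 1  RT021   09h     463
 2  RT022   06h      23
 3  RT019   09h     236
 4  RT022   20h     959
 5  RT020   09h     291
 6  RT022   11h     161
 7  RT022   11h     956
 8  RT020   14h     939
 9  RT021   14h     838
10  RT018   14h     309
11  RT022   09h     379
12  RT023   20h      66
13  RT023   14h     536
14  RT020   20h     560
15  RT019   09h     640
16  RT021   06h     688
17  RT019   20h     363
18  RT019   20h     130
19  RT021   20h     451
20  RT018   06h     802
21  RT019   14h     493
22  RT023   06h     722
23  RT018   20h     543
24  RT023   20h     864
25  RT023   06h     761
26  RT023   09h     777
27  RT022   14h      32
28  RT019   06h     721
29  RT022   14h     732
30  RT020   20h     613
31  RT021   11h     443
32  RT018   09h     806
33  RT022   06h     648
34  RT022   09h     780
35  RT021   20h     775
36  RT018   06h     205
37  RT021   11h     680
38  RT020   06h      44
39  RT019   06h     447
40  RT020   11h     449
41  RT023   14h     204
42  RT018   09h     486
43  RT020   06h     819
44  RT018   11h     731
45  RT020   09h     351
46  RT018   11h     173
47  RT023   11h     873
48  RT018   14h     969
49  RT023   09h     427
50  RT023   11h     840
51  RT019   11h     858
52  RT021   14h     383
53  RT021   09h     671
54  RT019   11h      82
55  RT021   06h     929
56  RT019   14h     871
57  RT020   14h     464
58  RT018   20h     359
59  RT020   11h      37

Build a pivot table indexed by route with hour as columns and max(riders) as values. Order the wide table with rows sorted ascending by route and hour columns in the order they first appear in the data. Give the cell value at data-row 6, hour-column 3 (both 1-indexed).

With rows sorted ascending by route, row 6 is route=RT023. hour columns in first-appearance order: 20h, 09h, 06h, 11h, 14h; column 3 is 06h.
Long rows with route=RT023, hour=06h: max(722, 761) = 761.

761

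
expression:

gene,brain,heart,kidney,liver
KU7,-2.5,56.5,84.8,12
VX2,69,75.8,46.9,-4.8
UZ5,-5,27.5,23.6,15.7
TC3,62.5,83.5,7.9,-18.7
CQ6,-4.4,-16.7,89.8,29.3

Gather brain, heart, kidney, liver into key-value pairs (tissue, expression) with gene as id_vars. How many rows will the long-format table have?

5 gene values × 4 melted columns = 20 rows.

20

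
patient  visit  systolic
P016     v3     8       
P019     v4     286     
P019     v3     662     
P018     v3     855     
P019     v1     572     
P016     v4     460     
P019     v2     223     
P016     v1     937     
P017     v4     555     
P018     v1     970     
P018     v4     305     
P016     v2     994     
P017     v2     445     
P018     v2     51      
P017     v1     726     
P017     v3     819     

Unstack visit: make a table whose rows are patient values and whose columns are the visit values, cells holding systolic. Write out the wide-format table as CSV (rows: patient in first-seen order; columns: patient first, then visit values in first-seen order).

Columns: patient plus the 4 distinct visit values (v3, v4, v1, v2).
For example, row P016 column v3 takes systolic=8 from the long row (P016, v3).

patient,v3,v4,v1,v2
P016,8,460,937,994
P019,662,286,572,223
P018,855,305,970,51
P017,819,555,726,445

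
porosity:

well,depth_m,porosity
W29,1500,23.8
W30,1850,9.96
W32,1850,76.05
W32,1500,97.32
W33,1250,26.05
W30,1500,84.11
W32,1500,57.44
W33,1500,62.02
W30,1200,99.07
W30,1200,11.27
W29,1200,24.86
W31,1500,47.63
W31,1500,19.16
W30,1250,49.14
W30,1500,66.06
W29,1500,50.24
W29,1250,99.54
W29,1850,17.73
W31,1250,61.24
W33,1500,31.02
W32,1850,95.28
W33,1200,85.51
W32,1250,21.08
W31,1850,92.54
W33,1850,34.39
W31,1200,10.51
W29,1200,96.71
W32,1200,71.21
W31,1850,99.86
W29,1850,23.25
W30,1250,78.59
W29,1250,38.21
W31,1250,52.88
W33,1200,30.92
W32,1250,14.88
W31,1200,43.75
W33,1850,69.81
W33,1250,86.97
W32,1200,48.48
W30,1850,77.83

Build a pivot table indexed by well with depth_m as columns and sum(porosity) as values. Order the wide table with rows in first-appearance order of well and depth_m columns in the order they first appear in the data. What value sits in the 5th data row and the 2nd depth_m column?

With rows in first-appearance order of well, row 5 is well=W31. depth_m columns in first-appearance order: 1500, 1850, 1250, 1200; column 2 is 1850.
Long rows with well=W31, depth_m=1850: 92.54 + 99.86 = 192.40.

192.40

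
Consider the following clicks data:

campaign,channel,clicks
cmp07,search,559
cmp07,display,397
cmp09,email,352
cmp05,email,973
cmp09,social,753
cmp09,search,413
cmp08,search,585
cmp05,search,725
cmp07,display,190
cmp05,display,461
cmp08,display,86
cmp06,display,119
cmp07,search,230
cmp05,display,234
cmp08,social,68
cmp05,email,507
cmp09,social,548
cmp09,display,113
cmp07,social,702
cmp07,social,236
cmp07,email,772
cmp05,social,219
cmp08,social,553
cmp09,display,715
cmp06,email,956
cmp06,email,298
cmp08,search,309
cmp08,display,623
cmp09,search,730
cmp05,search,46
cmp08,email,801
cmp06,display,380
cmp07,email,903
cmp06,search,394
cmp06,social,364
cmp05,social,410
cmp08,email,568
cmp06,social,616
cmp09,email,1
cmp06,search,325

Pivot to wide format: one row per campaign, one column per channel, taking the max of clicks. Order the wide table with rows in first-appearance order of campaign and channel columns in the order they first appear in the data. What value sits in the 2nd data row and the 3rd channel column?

352

With rows in first-appearance order of campaign, row 2 is campaign=cmp09. channel columns in first-appearance order: search, display, email, social; column 3 is email.
Long rows with campaign=cmp09, channel=email: max(352, 1) = 352.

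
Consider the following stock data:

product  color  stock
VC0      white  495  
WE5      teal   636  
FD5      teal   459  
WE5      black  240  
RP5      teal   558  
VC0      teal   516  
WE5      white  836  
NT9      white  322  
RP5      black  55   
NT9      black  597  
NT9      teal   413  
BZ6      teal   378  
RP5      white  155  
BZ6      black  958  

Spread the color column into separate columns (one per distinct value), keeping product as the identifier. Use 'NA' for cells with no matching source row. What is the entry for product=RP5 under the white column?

155

The long row with product=RP5, color=white has stock=155.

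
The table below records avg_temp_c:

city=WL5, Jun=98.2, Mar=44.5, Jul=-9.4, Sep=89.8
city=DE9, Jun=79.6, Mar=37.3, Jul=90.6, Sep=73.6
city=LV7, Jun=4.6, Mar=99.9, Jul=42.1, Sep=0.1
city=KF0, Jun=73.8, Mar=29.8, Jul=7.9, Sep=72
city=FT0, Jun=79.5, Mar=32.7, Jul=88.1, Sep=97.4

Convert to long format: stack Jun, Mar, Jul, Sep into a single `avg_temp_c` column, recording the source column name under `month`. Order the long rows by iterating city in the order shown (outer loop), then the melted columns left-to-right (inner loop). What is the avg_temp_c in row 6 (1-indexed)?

20 rows total (5 × 4). Row 6: index ⌊(6-1)/4⌋ = 1 into city → DE9; (6-1) mod 4 = 1 into the melted columns → Mar.
So row 6 is (DE9, Mar, 37.3); avg_temp_c = 37.3.

37.3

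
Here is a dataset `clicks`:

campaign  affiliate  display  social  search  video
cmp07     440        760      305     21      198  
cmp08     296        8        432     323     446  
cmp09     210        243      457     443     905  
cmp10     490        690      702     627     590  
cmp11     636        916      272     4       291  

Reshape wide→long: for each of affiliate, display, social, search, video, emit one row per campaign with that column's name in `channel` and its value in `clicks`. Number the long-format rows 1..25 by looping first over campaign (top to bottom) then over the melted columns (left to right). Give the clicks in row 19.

25 rows total (5 × 5). Row 19: index ⌊(19-1)/5⌋ = 3 into campaign → cmp10; (19-1) mod 5 = 3 into the melted columns → search.
So row 19 is (cmp10, search, 627); clicks = 627.

627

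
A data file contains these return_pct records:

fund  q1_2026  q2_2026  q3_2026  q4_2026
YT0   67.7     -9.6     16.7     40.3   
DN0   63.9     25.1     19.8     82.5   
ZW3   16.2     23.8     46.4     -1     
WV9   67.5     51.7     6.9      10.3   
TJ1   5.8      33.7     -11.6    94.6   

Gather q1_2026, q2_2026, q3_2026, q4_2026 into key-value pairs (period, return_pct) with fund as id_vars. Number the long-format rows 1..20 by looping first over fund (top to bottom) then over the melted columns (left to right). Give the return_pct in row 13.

20 rows total (5 × 4). Row 13: index ⌊(13-1)/4⌋ = 3 into fund → WV9; (13-1) mod 4 = 0 into the melted columns → q1_2026.
So row 13 is (WV9, q1_2026, 67.5); return_pct = 67.5.

67.5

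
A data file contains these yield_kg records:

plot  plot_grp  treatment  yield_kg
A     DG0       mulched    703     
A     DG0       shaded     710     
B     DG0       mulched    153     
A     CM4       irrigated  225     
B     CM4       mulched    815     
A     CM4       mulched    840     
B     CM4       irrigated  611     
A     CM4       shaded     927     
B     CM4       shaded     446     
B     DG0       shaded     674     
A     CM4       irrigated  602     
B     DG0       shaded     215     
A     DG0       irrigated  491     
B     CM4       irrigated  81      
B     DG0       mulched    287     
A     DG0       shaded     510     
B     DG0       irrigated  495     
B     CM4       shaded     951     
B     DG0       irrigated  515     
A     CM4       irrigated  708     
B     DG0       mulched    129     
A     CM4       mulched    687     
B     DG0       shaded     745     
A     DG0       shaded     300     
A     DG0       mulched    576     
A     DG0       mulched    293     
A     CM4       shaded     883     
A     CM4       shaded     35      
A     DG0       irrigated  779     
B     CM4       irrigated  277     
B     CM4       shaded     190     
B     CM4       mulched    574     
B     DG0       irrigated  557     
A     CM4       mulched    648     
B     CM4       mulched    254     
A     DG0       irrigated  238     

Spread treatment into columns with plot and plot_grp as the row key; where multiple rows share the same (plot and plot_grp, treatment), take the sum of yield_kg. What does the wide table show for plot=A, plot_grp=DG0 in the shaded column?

1520

Rows with plot=A, plot_grp=DG0 and treatment=shaded: yield_kg values are 710, 510, 300.
710 + 510 + 300 = 1520.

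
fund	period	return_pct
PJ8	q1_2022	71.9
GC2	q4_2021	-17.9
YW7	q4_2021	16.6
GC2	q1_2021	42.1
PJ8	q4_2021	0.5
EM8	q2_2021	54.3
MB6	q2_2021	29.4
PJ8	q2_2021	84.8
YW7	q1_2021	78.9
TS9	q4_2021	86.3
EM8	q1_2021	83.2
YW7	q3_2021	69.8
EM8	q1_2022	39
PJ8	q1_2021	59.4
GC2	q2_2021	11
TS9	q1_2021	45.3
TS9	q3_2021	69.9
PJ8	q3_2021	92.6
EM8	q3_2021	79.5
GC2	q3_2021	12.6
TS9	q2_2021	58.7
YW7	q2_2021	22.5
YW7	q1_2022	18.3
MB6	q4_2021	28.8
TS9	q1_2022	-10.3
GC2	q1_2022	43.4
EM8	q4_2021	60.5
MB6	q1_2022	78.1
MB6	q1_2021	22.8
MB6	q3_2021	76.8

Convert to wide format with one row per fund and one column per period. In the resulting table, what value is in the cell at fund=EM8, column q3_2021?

Wide layout: rows indexed by fund, columns are the 5 distinct period values (q1_2022, q4_2021, q1_2021, q2_2021, q3_2021).
Cell (fund=EM8, period=q3_2021) draws from the long row where fund=EM8 and period=q3_2021, which has return_pct=79.5.

79.5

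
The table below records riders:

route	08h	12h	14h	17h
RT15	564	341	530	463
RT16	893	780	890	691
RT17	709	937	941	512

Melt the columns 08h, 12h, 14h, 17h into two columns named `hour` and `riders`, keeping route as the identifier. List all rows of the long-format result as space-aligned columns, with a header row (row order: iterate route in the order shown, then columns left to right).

Each (route, column) pair becomes one row: 3 × 4 = 12 rows.
For example, (RT15, 08h) → riders=564.

route  hour  riders
RT15   08h   564   
RT15   12h   341   
RT15   14h   530   
RT15   17h   463   
RT16   08h   893   
RT16   12h   780   
RT16   14h   890   
RT16   17h   691   
RT17   08h   709   
RT17   12h   937   
RT17   14h   941   
RT17   17h   512   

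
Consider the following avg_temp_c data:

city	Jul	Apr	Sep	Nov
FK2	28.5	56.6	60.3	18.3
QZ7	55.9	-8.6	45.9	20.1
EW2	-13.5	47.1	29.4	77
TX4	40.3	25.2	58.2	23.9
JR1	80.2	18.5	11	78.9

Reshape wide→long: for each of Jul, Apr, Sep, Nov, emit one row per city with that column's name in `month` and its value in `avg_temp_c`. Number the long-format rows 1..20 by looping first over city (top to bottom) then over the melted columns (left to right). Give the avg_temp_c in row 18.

20 rows total (5 × 4). Row 18: index ⌊(18-1)/4⌋ = 4 into city → JR1; (18-1) mod 4 = 1 into the melted columns → Apr.
So row 18 is (JR1, Apr, 18.5); avg_temp_c = 18.5.

18.5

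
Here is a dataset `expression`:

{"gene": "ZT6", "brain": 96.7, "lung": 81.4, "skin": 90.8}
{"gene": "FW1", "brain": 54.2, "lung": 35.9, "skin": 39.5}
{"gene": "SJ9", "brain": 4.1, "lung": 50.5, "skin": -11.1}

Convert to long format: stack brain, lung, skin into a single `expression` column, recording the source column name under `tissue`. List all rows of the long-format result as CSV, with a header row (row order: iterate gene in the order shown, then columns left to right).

gene,tissue,expression
ZT6,brain,96.7
ZT6,lung,81.4
ZT6,skin,90.8
FW1,brain,54.2
FW1,lung,35.9
FW1,skin,39.5
SJ9,brain,4.1
SJ9,lung,50.5
SJ9,skin,-11.1

Each (gene, column) pair becomes one row: 3 × 3 = 9 rows.
For example, (ZT6, brain) → expression=96.7.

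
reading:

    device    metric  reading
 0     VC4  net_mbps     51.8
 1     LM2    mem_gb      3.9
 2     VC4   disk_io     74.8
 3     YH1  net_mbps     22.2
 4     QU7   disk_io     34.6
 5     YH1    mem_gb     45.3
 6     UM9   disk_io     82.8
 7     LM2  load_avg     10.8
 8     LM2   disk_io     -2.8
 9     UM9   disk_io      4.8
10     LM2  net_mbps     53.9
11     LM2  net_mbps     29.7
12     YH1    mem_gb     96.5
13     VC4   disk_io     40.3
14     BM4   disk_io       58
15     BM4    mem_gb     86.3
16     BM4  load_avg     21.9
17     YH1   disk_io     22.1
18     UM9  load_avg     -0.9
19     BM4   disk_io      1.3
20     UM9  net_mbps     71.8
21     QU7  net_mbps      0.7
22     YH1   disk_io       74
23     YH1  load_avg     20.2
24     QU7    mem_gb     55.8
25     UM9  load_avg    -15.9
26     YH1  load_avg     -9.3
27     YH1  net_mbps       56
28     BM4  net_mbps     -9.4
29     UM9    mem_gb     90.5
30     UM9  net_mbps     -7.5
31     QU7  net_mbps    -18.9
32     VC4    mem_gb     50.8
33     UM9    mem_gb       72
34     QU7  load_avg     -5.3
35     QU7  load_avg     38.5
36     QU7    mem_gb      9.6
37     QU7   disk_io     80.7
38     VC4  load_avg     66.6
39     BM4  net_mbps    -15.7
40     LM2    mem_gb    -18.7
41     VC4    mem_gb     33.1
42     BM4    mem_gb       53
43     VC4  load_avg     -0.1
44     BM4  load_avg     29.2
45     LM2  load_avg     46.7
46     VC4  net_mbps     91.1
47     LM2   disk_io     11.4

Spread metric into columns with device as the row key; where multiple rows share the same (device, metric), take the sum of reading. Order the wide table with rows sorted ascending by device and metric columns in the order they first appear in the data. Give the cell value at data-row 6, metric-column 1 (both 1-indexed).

78.2

With rows sorted ascending by device, row 6 is device=YH1. metric columns in first-appearance order: net_mbps, mem_gb, disk_io, load_avg; column 1 is net_mbps.
Long rows with device=YH1, metric=net_mbps: 22.2 + 56 = 78.2.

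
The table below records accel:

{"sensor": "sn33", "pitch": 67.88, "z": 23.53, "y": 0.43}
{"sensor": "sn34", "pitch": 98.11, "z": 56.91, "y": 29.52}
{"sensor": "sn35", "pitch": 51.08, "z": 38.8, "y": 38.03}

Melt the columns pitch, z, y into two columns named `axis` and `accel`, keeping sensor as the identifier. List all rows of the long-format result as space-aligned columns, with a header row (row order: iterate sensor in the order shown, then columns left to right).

sensor  axis   accel
sn33    pitch  67.88
sn33    z      23.53
sn33    y      0.43 
sn34    pitch  98.11
sn34    z      56.91
sn34    y      29.52
sn35    pitch  51.08
sn35    z      38.8 
sn35    y      38.03

Each (sensor, column) pair becomes one row: 3 × 3 = 9 rows.
For example, (sn33, pitch) → accel=67.88.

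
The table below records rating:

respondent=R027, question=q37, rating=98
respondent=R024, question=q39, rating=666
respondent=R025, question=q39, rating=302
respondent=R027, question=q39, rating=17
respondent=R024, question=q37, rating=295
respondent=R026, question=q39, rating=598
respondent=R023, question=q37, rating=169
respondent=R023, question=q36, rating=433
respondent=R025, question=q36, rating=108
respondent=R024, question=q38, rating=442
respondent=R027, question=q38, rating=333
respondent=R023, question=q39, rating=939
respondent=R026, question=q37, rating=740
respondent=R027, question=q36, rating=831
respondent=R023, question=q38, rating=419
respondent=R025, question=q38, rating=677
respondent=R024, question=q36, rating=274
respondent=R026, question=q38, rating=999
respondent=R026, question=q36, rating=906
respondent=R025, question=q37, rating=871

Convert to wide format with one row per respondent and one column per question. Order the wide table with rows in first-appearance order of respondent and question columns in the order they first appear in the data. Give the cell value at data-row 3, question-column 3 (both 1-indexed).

With rows in first-appearance order of respondent, row 3 is respondent=R025. question columns in first-appearance order: q37, q39, q36, q38; column 3 is q36.
Long rows with respondent=R025, question=q36: rating = 108.

108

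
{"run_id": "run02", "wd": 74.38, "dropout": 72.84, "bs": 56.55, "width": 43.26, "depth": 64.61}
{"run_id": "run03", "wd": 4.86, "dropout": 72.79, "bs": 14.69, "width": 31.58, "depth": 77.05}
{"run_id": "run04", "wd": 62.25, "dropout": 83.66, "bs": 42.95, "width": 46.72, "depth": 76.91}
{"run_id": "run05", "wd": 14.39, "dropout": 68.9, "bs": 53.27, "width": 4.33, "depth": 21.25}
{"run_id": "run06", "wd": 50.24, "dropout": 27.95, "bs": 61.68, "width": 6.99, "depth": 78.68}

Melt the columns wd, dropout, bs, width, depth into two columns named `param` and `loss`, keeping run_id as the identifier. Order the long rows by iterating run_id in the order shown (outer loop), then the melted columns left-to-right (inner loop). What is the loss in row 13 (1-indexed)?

25 rows total (5 × 5). Row 13: index ⌊(13-1)/5⌋ = 2 into run_id → run04; (13-1) mod 5 = 2 into the melted columns → bs.
So row 13 is (run04, bs, 42.95); loss = 42.95.

42.95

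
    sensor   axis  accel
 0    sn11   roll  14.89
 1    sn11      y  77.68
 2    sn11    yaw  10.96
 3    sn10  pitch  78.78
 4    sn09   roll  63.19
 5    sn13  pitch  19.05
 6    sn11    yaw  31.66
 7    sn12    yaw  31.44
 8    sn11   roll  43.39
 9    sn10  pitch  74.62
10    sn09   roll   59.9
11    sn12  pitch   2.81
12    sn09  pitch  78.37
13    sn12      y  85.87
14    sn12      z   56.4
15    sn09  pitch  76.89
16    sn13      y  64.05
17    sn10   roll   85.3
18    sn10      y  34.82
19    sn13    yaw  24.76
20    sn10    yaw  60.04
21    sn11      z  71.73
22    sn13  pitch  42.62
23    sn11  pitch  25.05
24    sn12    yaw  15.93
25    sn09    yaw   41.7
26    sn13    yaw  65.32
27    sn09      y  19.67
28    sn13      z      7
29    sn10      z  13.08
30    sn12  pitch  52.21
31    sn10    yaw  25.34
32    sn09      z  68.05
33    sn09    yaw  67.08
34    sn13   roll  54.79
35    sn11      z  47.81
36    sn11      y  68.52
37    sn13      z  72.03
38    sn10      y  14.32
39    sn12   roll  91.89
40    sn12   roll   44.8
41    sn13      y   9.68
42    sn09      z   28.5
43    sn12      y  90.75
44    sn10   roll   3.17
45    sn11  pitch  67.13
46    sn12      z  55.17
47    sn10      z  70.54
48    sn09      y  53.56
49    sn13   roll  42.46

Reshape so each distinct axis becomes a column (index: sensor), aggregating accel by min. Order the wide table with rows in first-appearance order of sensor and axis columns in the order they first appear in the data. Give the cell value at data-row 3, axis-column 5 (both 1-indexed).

28.5

With rows in first-appearance order of sensor, row 3 is sensor=sn09. axis columns in first-appearance order: roll, y, yaw, pitch, z; column 5 is z.
Long rows with sensor=sn09, axis=z: min(68.05, 28.5) = 28.5.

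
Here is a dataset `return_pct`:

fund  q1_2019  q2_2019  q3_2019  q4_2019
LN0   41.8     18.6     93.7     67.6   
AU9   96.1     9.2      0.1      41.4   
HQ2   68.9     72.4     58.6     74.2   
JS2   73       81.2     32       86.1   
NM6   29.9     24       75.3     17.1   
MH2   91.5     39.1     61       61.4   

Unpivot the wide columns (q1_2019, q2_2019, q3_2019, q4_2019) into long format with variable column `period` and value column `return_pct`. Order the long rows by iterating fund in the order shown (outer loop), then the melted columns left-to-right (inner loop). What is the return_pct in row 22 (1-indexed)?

24 rows total (6 × 4). Row 22: index ⌊(22-1)/4⌋ = 5 into fund → MH2; (22-1) mod 4 = 1 into the melted columns → q2_2019.
So row 22 is (MH2, q2_2019, 39.1); return_pct = 39.1.

39.1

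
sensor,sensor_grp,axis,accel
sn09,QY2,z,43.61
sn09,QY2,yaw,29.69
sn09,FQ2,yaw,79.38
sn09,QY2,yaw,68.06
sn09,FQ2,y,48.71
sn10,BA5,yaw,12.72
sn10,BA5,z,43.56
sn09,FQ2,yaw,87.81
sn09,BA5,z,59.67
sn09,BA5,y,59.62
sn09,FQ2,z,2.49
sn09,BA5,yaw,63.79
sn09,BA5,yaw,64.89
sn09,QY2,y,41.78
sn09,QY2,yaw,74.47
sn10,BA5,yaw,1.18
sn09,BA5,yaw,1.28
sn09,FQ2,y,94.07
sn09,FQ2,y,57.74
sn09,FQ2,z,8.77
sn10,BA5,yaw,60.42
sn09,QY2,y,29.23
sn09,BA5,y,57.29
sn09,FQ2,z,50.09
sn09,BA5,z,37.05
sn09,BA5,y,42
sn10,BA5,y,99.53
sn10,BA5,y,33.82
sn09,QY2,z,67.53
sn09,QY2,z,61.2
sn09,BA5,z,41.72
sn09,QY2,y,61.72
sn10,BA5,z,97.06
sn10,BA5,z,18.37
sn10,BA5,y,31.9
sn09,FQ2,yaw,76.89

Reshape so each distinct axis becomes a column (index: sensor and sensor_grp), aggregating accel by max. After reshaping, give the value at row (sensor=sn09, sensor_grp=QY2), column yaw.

74.47

Rows with sensor=sn09, sensor_grp=QY2 and axis=yaw: accel values are 29.69, 68.06, 74.47.
max(29.69, 68.06, 74.47) = 74.47.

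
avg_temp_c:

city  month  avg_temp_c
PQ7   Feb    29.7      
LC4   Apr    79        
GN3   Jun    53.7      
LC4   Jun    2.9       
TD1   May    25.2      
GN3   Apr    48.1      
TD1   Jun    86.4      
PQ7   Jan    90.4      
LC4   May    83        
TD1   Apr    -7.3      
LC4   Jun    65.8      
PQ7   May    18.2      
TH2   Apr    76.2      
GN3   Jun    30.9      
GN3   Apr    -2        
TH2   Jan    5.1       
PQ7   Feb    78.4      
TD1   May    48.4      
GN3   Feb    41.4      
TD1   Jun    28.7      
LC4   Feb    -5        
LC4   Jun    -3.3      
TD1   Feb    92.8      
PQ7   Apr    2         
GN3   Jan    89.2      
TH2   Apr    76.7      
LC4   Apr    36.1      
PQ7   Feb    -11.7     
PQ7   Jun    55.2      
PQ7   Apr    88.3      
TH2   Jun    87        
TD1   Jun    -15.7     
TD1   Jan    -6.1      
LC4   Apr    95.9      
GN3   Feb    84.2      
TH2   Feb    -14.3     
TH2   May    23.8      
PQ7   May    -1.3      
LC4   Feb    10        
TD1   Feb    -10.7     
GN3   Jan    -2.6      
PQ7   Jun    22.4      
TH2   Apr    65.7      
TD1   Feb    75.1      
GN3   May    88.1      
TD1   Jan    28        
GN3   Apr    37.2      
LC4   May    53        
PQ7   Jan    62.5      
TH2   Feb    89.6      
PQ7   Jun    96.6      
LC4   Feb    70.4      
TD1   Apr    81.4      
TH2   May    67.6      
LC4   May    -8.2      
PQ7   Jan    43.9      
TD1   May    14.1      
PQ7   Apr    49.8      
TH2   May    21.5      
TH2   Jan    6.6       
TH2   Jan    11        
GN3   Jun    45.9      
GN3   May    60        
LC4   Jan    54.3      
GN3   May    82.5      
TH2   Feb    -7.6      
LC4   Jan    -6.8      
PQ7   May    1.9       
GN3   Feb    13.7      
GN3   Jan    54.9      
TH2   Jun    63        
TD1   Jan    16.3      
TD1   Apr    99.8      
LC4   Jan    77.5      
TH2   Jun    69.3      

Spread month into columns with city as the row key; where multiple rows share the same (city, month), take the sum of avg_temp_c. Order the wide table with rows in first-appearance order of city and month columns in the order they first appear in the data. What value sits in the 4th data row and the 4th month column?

87.7

With rows in first-appearance order of city, row 4 is city=TD1. month columns in first-appearance order: Feb, Apr, Jun, May, Jan; column 4 is May.
Long rows with city=TD1, month=May: 25.2 + 48.4 + 14.1 = 87.7.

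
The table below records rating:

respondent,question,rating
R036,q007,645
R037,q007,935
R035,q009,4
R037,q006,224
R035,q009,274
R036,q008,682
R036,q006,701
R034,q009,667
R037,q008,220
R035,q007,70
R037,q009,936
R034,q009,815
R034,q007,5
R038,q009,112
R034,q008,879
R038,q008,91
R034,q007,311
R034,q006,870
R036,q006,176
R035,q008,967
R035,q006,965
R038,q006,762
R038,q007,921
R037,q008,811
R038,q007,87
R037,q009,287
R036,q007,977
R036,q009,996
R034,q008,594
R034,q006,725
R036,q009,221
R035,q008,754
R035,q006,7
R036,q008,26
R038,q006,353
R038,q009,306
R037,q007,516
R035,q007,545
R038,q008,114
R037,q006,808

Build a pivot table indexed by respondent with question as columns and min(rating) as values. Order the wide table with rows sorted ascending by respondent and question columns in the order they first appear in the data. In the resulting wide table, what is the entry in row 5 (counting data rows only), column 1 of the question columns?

With rows sorted ascending by respondent, row 5 is respondent=R038. question columns in first-appearance order: q007, q009, q006, q008; column 1 is q007.
Long rows with respondent=R038, question=q007: min(921, 87) = 87.

87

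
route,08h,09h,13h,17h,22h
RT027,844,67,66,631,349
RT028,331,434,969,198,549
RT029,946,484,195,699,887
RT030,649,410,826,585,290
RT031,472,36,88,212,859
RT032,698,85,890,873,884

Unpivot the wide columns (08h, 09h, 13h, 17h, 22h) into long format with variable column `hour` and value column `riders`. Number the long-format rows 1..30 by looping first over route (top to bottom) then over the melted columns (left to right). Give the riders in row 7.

434

30 rows total (6 × 5). Row 7: index ⌊(7-1)/5⌋ = 1 into route → RT028; (7-1) mod 5 = 1 into the melted columns → 09h.
So row 7 is (RT028, 09h, 434); riders = 434.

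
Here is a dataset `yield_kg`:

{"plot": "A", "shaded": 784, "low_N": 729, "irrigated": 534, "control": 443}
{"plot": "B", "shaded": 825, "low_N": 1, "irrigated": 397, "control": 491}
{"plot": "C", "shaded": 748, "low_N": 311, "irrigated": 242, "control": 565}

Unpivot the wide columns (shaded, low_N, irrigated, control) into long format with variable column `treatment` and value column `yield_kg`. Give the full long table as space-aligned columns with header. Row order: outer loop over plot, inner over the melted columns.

Each (plot, column) pair becomes one row: 3 × 4 = 12 rows.
For example, (A, shaded) → yield_kg=784.

plot  treatment  yield_kg
A     shaded     784     
A     low_N      729     
A     irrigated  534     
A     control    443     
B     shaded     825     
B     low_N      1       
B     irrigated  397     
B     control    491     
C     shaded     748     
C     low_N      311     
C     irrigated  242     
C     control    565     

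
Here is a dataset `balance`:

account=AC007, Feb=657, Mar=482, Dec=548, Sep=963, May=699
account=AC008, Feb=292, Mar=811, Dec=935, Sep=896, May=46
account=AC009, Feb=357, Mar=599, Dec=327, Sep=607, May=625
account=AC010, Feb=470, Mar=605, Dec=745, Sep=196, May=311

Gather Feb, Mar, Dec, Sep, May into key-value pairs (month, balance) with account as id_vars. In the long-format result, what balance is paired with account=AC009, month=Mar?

599

Unpivoting turns each (account, wide-column) pair into one long row.
The wide cell at row AC009, column Mar holds 599, so the long row (AC009, Mar) has balance=599.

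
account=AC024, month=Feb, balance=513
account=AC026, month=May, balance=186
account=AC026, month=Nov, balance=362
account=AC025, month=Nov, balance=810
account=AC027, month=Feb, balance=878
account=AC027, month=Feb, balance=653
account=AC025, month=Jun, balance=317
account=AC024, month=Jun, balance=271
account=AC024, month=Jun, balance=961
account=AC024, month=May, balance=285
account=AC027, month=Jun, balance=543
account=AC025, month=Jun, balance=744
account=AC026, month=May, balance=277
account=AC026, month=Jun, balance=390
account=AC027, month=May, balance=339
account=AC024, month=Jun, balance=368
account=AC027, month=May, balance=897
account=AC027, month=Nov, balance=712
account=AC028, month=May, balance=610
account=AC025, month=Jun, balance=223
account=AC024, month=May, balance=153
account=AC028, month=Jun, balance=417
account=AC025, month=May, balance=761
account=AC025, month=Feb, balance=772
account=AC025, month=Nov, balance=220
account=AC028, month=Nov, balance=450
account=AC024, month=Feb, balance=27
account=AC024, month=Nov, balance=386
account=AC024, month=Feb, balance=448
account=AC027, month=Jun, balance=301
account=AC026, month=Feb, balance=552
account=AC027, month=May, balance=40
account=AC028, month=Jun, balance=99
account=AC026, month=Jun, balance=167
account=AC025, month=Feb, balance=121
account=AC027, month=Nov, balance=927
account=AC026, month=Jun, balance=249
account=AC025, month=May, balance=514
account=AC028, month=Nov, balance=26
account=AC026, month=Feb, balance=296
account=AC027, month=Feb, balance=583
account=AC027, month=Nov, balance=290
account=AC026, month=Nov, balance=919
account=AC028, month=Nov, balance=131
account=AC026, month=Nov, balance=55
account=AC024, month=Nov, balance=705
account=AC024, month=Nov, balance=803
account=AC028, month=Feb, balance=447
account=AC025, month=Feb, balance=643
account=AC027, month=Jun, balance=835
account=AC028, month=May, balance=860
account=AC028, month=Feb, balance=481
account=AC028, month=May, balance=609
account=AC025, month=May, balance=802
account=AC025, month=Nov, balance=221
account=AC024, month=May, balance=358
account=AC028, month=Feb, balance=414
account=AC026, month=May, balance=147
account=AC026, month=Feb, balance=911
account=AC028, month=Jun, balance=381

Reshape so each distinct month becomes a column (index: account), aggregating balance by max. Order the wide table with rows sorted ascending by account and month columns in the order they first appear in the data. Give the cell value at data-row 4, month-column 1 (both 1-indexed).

With rows sorted ascending by account, row 4 is account=AC027. month columns in first-appearance order: Feb, May, Nov, Jun; column 1 is Feb.
Long rows with account=AC027, month=Feb: max(878, 653, 583) = 878.

878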